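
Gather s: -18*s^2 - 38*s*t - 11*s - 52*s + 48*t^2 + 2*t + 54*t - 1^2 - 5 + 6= -18*s^2 + s*(-38*t - 63) + 48*t^2 + 56*t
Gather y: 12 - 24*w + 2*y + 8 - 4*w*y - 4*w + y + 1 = -28*w + y*(3 - 4*w) + 21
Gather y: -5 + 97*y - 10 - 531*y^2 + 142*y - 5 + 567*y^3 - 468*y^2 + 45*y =567*y^3 - 999*y^2 + 284*y - 20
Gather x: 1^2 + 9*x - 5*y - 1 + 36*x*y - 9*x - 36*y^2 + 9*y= 36*x*y - 36*y^2 + 4*y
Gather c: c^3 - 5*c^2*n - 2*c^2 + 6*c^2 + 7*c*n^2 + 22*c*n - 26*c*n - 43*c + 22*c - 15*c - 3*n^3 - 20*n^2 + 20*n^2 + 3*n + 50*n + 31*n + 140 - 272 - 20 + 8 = c^3 + c^2*(4 - 5*n) + c*(7*n^2 - 4*n - 36) - 3*n^3 + 84*n - 144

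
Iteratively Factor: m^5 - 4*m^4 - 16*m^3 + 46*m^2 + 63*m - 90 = (m - 5)*(m^4 + m^3 - 11*m^2 - 9*m + 18) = (m - 5)*(m + 3)*(m^3 - 2*m^2 - 5*m + 6) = (m - 5)*(m - 1)*(m + 3)*(m^2 - m - 6) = (m - 5)*(m - 3)*(m - 1)*(m + 3)*(m + 2)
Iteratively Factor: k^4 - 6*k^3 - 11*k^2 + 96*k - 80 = (k - 1)*(k^3 - 5*k^2 - 16*k + 80) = (k - 5)*(k - 1)*(k^2 - 16) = (k - 5)*(k - 4)*(k - 1)*(k + 4)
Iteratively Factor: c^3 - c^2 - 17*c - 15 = (c + 3)*(c^2 - 4*c - 5) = (c + 1)*(c + 3)*(c - 5)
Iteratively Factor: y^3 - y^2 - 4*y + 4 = (y - 1)*(y^2 - 4) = (y - 2)*(y - 1)*(y + 2)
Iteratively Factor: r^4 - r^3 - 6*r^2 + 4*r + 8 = (r - 2)*(r^3 + r^2 - 4*r - 4) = (r - 2)^2*(r^2 + 3*r + 2) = (r - 2)^2*(r + 1)*(r + 2)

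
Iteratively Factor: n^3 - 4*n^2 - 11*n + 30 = (n + 3)*(n^2 - 7*n + 10) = (n - 5)*(n + 3)*(n - 2)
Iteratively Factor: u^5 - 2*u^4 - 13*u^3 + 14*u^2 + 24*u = (u)*(u^4 - 2*u^3 - 13*u^2 + 14*u + 24) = u*(u + 1)*(u^3 - 3*u^2 - 10*u + 24) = u*(u - 4)*(u + 1)*(u^2 + u - 6) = u*(u - 4)*(u - 2)*(u + 1)*(u + 3)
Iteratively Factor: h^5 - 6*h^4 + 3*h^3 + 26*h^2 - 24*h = (h)*(h^4 - 6*h^3 + 3*h^2 + 26*h - 24) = h*(h - 4)*(h^3 - 2*h^2 - 5*h + 6) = h*(h - 4)*(h - 1)*(h^2 - h - 6) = h*(h - 4)*(h - 1)*(h + 2)*(h - 3)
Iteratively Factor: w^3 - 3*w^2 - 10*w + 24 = (w - 2)*(w^2 - w - 12) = (w - 2)*(w + 3)*(w - 4)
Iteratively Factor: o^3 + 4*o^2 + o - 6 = (o + 2)*(o^2 + 2*o - 3) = (o - 1)*(o + 2)*(o + 3)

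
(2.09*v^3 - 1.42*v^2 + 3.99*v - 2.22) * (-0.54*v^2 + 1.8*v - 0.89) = -1.1286*v^5 + 4.5288*v^4 - 6.5707*v^3 + 9.6446*v^2 - 7.5471*v + 1.9758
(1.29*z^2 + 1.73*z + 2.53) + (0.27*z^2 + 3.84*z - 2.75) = 1.56*z^2 + 5.57*z - 0.22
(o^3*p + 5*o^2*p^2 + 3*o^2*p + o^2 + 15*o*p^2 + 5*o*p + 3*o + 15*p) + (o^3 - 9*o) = o^3*p + o^3 + 5*o^2*p^2 + 3*o^2*p + o^2 + 15*o*p^2 + 5*o*p - 6*o + 15*p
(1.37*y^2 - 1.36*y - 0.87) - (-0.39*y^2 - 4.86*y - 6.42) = 1.76*y^2 + 3.5*y + 5.55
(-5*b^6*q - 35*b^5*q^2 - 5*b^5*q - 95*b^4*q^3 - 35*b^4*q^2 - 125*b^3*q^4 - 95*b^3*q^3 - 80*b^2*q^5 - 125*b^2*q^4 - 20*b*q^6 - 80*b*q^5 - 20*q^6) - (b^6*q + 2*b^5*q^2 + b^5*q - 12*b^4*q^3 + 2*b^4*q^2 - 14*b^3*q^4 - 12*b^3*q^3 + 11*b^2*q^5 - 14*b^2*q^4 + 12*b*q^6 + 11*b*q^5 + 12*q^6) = -6*b^6*q - 37*b^5*q^2 - 6*b^5*q - 83*b^4*q^3 - 37*b^4*q^2 - 111*b^3*q^4 - 83*b^3*q^3 - 91*b^2*q^5 - 111*b^2*q^4 - 32*b*q^6 - 91*b*q^5 - 32*q^6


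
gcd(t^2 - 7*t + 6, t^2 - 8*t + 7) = t - 1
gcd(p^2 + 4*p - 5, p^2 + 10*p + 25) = p + 5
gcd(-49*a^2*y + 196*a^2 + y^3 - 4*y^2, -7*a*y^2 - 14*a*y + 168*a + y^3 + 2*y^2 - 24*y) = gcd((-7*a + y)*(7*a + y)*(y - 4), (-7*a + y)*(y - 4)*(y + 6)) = -7*a*y + 28*a + y^2 - 4*y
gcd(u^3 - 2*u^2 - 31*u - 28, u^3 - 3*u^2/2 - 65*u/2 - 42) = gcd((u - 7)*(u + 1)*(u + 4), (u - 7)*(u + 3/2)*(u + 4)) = u^2 - 3*u - 28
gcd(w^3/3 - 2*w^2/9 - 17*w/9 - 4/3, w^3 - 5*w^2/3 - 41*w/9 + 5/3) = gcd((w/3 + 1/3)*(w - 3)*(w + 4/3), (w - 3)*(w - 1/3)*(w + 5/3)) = w - 3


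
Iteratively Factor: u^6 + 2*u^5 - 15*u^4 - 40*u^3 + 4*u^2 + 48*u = (u + 2)*(u^5 - 15*u^3 - 10*u^2 + 24*u) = (u + 2)^2*(u^4 - 2*u^3 - 11*u^2 + 12*u) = (u + 2)^2*(u + 3)*(u^3 - 5*u^2 + 4*u) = (u - 1)*(u + 2)^2*(u + 3)*(u^2 - 4*u) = u*(u - 1)*(u + 2)^2*(u + 3)*(u - 4)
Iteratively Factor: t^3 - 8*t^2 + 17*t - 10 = (t - 2)*(t^2 - 6*t + 5) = (t - 2)*(t - 1)*(t - 5)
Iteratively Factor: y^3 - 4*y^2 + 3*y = (y - 1)*(y^2 - 3*y) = (y - 3)*(y - 1)*(y)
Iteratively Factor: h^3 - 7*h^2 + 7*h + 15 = (h + 1)*(h^2 - 8*h + 15) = (h - 5)*(h + 1)*(h - 3)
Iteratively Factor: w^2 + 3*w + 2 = (w + 2)*(w + 1)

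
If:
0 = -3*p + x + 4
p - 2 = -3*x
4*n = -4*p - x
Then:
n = -29/20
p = 7/5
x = 1/5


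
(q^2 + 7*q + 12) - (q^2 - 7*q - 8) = 14*q + 20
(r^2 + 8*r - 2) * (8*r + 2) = 8*r^3 + 66*r^2 - 4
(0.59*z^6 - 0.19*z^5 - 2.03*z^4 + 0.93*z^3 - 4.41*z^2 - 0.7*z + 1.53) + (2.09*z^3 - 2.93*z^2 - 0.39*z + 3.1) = 0.59*z^6 - 0.19*z^5 - 2.03*z^4 + 3.02*z^3 - 7.34*z^2 - 1.09*z + 4.63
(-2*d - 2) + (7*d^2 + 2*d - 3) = 7*d^2 - 5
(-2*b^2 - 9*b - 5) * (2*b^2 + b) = -4*b^4 - 20*b^3 - 19*b^2 - 5*b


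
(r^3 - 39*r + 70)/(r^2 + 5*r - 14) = r - 5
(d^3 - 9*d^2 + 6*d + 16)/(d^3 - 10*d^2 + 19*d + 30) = (d^2 - 10*d + 16)/(d^2 - 11*d + 30)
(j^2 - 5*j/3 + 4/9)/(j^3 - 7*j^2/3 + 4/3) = (9*j^2 - 15*j + 4)/(3*(3*j^3 - 7*j^2 + 4))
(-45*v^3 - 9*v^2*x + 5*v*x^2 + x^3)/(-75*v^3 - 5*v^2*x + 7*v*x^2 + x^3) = (3*v + x)/(5*v + x)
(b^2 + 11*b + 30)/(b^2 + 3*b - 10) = (b + 6)/(b - 2)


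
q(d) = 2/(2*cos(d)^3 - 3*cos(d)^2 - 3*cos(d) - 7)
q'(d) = 2*(6*sin(d)*cos(d)^2 - 6*sin(d)*cos(d) - 3*sin(d))/(2*cos(d)^3 - 3*cos(d)^2 - 3*cos(d) - 7)^2 = 24*(-2*cos(d) + cos(2*d))*sin(d)/(3*cos(d) + 3*cos(2*d) - cos(3*d) + 17)^2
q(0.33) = -0.18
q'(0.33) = -0.02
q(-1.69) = -0.30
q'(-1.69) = 0.10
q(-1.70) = -0.30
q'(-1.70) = 0.09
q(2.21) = -0.30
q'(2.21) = 0.10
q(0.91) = -0.21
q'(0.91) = -0.08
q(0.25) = -0.18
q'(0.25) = -0.01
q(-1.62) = -0.29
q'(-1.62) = 0.11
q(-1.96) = -0.31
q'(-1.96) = -0.01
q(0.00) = -0.18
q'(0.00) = 0.00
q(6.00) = -0.18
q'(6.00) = 0.02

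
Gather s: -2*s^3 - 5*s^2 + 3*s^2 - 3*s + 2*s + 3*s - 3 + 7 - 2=-2*s^3 - 2*s^2 + 2*s + 2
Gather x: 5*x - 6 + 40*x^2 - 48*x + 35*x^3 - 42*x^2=35*x^3 - 2*x^2 - 43*x - 6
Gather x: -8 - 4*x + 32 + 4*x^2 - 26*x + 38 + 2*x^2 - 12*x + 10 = 6*x^2 - 42*x + 72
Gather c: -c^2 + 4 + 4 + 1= 9 - c^2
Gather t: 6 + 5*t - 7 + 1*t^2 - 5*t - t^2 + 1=0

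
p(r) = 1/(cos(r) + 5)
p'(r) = sin(r)/(cos(r) + 5)^2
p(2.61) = 0.24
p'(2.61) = 0.03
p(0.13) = 0.17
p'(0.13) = 0.00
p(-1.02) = 0.18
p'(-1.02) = -0.03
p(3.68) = 0.24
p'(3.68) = -0.03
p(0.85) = 0.18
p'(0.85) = 0.02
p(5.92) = 0.17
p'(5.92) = -0.01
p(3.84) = 0.24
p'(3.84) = -0.04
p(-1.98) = 0.22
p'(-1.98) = -0.04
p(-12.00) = 0.17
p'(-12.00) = 0.02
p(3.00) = 0.25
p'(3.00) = 0.01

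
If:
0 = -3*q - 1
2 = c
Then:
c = 2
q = -1/3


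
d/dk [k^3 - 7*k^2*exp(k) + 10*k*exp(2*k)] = -7*k^2*exp(k) + 3*k^2 + 20*k*exp(2*k) - 14*k*exp(k) + 10*exp(2*k)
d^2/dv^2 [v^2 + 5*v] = 2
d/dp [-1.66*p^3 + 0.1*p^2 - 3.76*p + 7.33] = -4.98*p^2 + 0.2*p - 3.76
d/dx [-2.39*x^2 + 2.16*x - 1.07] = 2.16 - 4.78*x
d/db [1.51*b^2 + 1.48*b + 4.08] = 3.02*b + 1.48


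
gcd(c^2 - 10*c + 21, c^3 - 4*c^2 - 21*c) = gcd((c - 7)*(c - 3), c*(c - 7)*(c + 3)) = c - 7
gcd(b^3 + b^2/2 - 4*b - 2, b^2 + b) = 1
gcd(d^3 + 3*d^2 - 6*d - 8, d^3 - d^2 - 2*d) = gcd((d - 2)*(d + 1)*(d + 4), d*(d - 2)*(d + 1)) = d^2 - d - 2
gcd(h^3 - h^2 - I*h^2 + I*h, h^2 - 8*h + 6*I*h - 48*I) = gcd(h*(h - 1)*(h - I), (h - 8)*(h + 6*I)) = 1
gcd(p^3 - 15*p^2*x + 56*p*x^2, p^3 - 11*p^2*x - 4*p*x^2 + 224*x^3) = p^2 - 15*p*x + 56*x^2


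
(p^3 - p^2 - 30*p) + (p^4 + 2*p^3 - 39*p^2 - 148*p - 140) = p^4 + 3*p^3 - 40*p^2 - 178*p - 140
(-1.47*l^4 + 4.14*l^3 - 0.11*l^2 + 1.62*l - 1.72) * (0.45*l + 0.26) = -0.6615*l^5 + 1.4808*l^4 + 1.0269*l^3 + 0.7004*l^2 - 0.3528*l - 0.4472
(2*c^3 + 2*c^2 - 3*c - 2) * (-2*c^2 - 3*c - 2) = -4*c^5 - 10*c^4 - 4*c^3 + 9*c^2 + 12*c + 4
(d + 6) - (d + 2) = 4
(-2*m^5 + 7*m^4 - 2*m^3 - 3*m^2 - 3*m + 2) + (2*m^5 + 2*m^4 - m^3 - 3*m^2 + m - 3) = 9*m^4 - 3*m^3 - 6*m^2 - 2*m - 1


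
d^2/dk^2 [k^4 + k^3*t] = 6*k*(2*k + t)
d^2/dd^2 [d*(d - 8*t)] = 2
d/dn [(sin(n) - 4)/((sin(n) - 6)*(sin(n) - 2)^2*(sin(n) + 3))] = (-3*sin(n)^3 + 24*sin(n)^2 - 34*sin(n) - 84)*cos(n)/((sin(n) - 6)^2*(sin(n) - 2)^3*(sin(n) + 3)^2)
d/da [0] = 0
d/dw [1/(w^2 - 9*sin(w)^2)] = 2*(-w + 9*sin(2*w)/2)/(w^2 - 9*sin(w)^2)^2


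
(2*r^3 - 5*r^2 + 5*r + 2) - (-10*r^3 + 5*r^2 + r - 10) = 12*r^3 - 10*r^2 + 4*r + 12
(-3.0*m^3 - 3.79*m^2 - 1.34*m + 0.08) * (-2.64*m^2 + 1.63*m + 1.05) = 7.92*m^5 + 5.1156*m^4 - 5.7901*m^3 - 6.3749*m^2 - 1.2766*m + 0.084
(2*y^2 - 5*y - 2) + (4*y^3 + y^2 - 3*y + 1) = 4*y^3 + 3*y^2 - 8*y - 1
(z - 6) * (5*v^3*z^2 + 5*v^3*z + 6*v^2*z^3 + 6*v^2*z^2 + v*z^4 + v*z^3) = 5*v^3*z^3 - 25*v^3*z^2 - 30*v^3*z + 6*v^2*z^4 - 30*v^2*z^3 - 36*v^2*z^2 + v*z^5 - 5*v*z^4 - 6*v*z^3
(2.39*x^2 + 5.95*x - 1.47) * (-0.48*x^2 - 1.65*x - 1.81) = -1.1472*x^4 - 6.7995*x^3 - 13.4378*x^2 - 8.344*x + 2.6607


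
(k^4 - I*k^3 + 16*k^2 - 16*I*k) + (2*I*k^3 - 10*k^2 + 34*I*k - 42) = k^4 + I*k^3 + 6*k^2 + 18*I*k - 42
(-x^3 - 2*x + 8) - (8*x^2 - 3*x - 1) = -x^3 - 8*x^2 + x + 9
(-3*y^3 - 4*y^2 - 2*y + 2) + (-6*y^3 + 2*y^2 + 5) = -9*y^3 - 2*y^2 - 2*y + 7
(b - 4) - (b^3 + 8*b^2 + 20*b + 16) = -b^3 - 8*b^2 - 19*b - 20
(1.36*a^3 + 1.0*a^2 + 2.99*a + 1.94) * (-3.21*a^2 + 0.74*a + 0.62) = -4.3656*a^5 - 2.2036*a^4 - 8.0147*a^3 - 3.3948*a^2 + 3.2894*a + 1.2028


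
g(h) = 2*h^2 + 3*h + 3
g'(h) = 4*h + 3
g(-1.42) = 2.77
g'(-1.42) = -2.68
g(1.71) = 13.98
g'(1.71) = 9.84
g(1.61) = 13.01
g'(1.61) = 9.44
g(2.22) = 19.52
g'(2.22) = 11.88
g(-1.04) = 2.04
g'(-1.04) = -1.16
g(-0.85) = 1.90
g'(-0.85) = -0.40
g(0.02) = 3.06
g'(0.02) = 3.08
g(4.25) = 51.88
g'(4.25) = 20.00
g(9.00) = 192.00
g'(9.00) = 39.00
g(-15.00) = 408.00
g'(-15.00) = -57.00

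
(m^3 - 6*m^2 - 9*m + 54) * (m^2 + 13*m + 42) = m^5 + 7*m^4 - 45*m^3 - 315*m^2 + 324*m + 2268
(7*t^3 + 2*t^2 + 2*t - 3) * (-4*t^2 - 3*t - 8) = -28*t^5 - 29*t^4 - 70*t^3 - 10*t^2 - 7*t + 24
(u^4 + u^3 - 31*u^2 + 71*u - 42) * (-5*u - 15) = -5*u^5 - 20*u^4 + 140*u^3 + 110*u^2 - 855*u + 630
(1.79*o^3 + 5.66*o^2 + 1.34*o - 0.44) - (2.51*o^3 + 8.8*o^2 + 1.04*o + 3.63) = -0.72*o^3 - 3.14*o^2 + 0.3*o - 4.07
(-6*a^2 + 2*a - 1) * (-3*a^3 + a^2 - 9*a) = 18*a^5 - 12*a^4 + 59*a^3 - 19*a^2 + 9*a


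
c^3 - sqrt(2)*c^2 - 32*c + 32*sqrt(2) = (c - 4*sqrt(2))*(c - sqrt(2))*(c + 4*sqrt(2))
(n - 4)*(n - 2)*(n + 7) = n^3 + n^2 - 34*n + 56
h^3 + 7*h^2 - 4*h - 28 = (h - 2)*(h + 2)*(h + 7)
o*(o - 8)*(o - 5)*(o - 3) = o^4 - 16*o^3 + 79*o^2 - 120*o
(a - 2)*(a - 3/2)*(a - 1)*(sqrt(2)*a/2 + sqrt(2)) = sqrt(2)*a^4/2 - 5*sqrt(2)*a^3/4 - 5*sqrt(2)*a^2/4 + 5*sqrt(2)*a - 3*sqrt(2)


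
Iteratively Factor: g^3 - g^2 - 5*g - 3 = (g + 1)*(g^2 - 2*g - 3) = (g + 1)^2*(g - 3)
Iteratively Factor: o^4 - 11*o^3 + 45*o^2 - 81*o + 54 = (o - 3)*(o^3 - 8*o^2 + 21*o - 18) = (o - 3)^2*(o^2 - 5*o + 6) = (o - 3)^3*(o - 2)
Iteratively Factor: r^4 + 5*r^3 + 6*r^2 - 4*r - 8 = (r - 1)*(r^3 + 6*r^2 + 12*r + 8) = (r - 1)*(r + 2)*(r^2 + 4*r + 4) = (r - 1)*(r + 2)^2*(r + 2)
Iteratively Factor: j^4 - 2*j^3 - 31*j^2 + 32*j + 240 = (j - 5)*(j^3 + 3*j^2 - 16*j - 48) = (j - 5)*(j - 4)*(j^2 + 7*j + 12) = (j - 5)*(j - 4)*(j + 4)*(j + 3)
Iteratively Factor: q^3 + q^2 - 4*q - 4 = (q - 2)*(q^2 + 3*q + 2) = (q - 2)*(q + 2)*(q + 1)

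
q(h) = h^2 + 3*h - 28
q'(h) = 2*h + 3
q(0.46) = -26.41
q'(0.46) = 3.92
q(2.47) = -14.49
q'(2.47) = 7.94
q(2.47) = -14.49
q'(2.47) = 7.94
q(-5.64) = -13.11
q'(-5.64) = -8.28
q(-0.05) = -28.15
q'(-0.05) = 2.90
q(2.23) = -16.34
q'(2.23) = 7.46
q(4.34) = 3.86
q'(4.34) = 11.68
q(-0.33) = -28.88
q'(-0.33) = 2.34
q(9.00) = 80.00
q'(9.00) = 21.00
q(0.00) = -28.00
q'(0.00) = 3.00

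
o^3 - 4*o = o*(o - 2)*(o + 2)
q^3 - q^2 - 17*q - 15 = (q - 5)*(q + 1)*(q + 3)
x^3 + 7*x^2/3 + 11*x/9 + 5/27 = (x + 1/3)^2*(x + 5/3)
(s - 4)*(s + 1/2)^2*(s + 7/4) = s^4 - 5*s^3/4 - 9*s^2 - 121*s/16 - 7/4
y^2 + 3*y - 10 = (y - 2)*(y + 5)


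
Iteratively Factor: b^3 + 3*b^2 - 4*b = (b + 4)*(b^2 - b) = b*(b + 4)*(b - 1)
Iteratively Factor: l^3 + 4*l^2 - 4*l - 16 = (l + 2)*(l^2 + 2*l - 8) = (l - 2)*(l + 2)*(l + 4)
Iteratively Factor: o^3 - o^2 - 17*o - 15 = (o + 3)*(o^2 - 4*o - 5) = (o + 1)*(o + 3)*(o - 5)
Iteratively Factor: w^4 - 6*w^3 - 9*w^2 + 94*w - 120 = (w - 2)*(w^3 - 4*w^2 - 17*w + 60) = (w - 2)*(w + 4)*(w^2 - 8*w + 15) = (w - 3)*(w - 2)*(w + 4)*(w - 5)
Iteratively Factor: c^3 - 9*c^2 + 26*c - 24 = (c - 4)*(c^2 - 5*c + 6) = (c - 4)*(c - 3)*(c - 2)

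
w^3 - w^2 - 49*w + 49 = (w - 7)*(w - 1)*(w + 7)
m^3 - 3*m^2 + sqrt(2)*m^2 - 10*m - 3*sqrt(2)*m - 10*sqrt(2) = (m - 5)*(m + 2)*(m + sqrt(2))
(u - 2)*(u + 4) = u^2 + 2*u - 8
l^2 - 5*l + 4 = (l - 4)*(l - 1)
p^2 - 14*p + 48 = (p - 8)*(p - 6)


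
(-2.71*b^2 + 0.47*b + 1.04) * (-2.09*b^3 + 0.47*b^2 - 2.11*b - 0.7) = 5.6639*b^5 - 2.256*b^4 + 3.7654*b^3 + 1.3941*b^2 - 2.5234*b - 0.728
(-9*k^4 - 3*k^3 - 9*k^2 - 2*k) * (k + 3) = -9*k^5 - 30*k^4 - 18*k^3 - 29*k^2 - 6*k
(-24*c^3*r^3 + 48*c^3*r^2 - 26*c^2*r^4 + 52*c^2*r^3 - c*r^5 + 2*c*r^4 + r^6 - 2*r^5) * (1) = -24*c^3*r^3 + 48*c^3*r^2 - 26*c^2*r^4 + 52*c^2*r^3 - c*r^5 + 2*c*r^4 + r^6 - 2*r^5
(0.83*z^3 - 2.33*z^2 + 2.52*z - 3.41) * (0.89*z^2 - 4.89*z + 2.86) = 0.7387*z^5 - 6.1324*z^4 + 16.0103*z^3 - 22.0215*z^2 + 23.8821*z - 9.7526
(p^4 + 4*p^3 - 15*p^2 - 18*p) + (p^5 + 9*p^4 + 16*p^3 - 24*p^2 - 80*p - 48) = p^5 + 10*p^4 + 20*p^3 - 39*p^2 - 98*p - 48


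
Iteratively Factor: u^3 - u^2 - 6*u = (u + 2)*(u^2 - 3*u) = (u - 3)*(u + 2)*(u)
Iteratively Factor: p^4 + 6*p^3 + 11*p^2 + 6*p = (p)*(p^3 + 6*p^2 + 11*p + 6) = p*(p + 1)*(p^2 + 5*p + 6) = p*(p + 1)*(p + 3)*(p + 2)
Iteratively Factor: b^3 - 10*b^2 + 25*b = (b)*(b^2 - 10*b + 25) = b*(b - 5)*(b - 5)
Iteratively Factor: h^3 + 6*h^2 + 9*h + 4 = (h + 1)*(h^2 + 5*h + 4) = (h + 1)*(h + 4)*(h + 1)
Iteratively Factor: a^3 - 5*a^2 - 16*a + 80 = (a - 4)*(a^2 - a - 20) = (a - 4)*(a + 4)*(a - 5)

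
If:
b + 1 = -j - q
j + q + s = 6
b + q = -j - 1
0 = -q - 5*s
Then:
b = s - 7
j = 4*s + 6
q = -5*s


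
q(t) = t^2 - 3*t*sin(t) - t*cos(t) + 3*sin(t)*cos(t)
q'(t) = t*sin(t) - 3*t*cos(t) + 2*t - 3*sin(t)^2 - 3*sin(t) + 3*cos(t)^2 - cos(t)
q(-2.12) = -0.70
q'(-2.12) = -4.04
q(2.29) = 0.10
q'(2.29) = 8.83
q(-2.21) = -0.32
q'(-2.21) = -4.46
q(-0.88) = -2.17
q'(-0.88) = 1.71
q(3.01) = 10.47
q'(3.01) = 18.86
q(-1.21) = -2.50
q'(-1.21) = 0.20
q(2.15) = -0.97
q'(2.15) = 6.46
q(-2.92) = 4.40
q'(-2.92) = -9.40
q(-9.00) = 62.80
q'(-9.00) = -34.76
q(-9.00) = 62.80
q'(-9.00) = -34.76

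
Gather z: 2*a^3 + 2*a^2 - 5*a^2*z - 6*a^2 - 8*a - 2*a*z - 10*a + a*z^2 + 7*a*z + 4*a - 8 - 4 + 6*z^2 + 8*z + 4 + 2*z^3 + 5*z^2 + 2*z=2*a^3 - 4*a^2 - 14*a + 2*z^3 + z^2*(a + 11) + z*(-5*a^2 + 5*a + 10) - 8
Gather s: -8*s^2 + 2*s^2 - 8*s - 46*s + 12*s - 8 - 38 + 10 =-6*s^2 - 42*s - 36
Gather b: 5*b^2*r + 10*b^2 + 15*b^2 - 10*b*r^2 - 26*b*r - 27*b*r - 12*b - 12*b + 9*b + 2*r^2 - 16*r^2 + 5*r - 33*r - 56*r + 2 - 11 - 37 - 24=b^2*(5*r + 25) + b*(-10*r^2 - 53*r - 15) - 14*r^2 - 84*r - 70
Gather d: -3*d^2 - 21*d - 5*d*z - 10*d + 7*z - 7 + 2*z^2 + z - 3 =-3*d^2 + d*(-5*z - 31) + 2*z^2 + 8*z - 10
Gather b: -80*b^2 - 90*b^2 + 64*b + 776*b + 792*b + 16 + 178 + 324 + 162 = -170*b^2 + 1632*b + 680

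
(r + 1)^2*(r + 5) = r^3 + 7*r^2 + 11*r + 5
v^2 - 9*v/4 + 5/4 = (v - 5/4)*(v - 1)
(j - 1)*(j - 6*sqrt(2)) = j^2 - 6*sqrt(2)*j - j + 6*sqrt(2)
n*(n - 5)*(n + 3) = n^3 - 2*n^2 - 15*n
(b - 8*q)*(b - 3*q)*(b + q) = b^3 - 10*b^2*q + 13*b*q^2 + 24*q^3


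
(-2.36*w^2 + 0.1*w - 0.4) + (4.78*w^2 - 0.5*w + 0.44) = 2.42*w^2 - 0.4*w + 0.04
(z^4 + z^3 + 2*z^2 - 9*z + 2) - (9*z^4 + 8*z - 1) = -8*z^4 + z^3 + 2*z^2 - 17*z + 3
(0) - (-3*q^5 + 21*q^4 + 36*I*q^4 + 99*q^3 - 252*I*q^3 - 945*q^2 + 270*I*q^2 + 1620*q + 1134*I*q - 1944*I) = 3*q^5 - 21*q^4 - 36*I*q^4 - 99*q^3 + 252*I*q^3 + 945*q^2 - 270*I*q^2 - 1620*q - 1134*I*q + 1944*I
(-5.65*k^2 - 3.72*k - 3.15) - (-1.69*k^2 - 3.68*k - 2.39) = -3.96*k^2 - 0.04*k - 0.76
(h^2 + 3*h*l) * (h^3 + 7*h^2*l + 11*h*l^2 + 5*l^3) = h^5 + 10*h^4*l + 32*h^3*l^2 + 38*h^2*l^3 + 15*h*l^4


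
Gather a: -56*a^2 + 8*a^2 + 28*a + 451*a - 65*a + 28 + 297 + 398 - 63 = -48*a^2 + 414*a + 660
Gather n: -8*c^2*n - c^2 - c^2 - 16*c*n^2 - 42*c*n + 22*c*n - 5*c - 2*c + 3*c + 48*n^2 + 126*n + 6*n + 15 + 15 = -2*c^2 - 4*c + n^2*(48 - 16*c) + n*(-8*c^2 - 20*c + 132) + 30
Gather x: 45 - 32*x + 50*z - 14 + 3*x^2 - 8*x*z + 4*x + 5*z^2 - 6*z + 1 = 3*x^2 + x*(-8*z - 28) + 5*z^2 + 44*z + 32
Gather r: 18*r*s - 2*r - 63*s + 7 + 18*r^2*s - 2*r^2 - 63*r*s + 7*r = r^2*(18*s - 2) + r*(5 - 45*s) - 63*s + 7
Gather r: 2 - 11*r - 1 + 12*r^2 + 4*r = 12*r^2 - 7*r + 1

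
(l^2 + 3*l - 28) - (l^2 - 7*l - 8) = 10*l - 20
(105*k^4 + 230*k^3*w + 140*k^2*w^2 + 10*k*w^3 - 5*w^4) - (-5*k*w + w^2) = 105*k^4 + 230*k^3*w + 140*k^2*w^2 + 10*k*w^3 + 5*k*w - 5*w^4 - w^2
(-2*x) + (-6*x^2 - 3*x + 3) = -6*x^2 - 5*x + 3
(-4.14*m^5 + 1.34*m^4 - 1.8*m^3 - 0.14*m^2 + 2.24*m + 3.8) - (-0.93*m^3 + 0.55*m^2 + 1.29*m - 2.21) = -4.14*m^5 + 1.34*m^4 - 0.87*m^3 - 0.69*m^2 + 0.95*m + 6.01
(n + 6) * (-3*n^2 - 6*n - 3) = -3*n^3 - 24*n^2 - 39*n - 18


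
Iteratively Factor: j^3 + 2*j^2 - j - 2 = (j - 1)*(j^2 + 3*j + 2) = (j - 1)*(j + 2)*(j + 1)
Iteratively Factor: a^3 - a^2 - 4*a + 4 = (a + 2)*(a^2 - 3*a + 2) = (a - 2)*(a + 2)*(a - 1)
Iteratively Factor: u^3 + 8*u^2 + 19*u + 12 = (u + 4)*(u^2 + 4*u + 3) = (u + 3)*(u + 4)*(u + 1)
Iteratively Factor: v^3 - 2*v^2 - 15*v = (v - 5)*(v^2 + 3*v) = (v - 5)*(v + 3)*(v)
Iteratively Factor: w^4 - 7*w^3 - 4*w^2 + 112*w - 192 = (w - 3)*(w^3 - 4*w^2 - 16*w + 64) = (w - 3)*(w + 4)*(w^2 - 8*w + 16) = (w - 4)*(w - 3)*(w + 4)*(w - 4)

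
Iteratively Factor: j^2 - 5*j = (j)*(j - 5)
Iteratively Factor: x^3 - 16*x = (x + 4)*(x^2 - 4*x) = x*(x + 4)*(x - 4)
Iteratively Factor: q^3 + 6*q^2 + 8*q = (q)*(q^2 + 6*q + 8) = q*(q + 4)*(q + 2)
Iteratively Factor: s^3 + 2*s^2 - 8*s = (s + 4)*(s^2 - 2*s) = (s - 2)*(s + 4)*(s)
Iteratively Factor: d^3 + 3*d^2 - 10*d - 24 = (d - 3)*(d^2 + 6*d + 8) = (d - 3)*(d + 2)*(d + 4)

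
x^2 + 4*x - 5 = (x - 1)*(x + 5)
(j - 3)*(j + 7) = j^2 + 4*j - 21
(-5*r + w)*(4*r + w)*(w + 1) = -20*r^2*w - 20*r^2 - r*w^2 - r*w + w^3 + w^2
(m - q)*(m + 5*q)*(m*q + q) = m^3*q + 4*m^2*q^2 + m^2*q - 5*m*q^3 + 4*m*q^2 - 5*q^3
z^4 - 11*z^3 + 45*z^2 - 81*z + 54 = (z - 3)^3*(z - 2)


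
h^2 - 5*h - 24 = (h - 8)*(h + 3)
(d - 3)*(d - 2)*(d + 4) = d^3 - d^2 - 14*d + 24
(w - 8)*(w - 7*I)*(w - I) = w^3 - 8*w^2 - 8*I*w^2 - 7*w + 64*I*w + 56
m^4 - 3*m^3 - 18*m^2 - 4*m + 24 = (m - 6)*(m - 1)*(m + 2)^2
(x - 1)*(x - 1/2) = x^2 - 3*x/2 + 1/2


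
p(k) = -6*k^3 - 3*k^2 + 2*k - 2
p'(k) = -18*k^2 - 6*k + 2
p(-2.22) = 44.42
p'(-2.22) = -73.39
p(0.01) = -1.98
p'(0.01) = 1.94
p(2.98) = -181.46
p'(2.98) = -175.73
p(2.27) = -83.10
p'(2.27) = -104.37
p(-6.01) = 1180.11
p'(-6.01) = -612.10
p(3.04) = -192.21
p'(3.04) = -182.59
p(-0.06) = -2.13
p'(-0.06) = 2.30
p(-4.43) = 451.90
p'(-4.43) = -324.67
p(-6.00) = 1174.00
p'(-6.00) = -610.00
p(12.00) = -10778.00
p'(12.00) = -2662.00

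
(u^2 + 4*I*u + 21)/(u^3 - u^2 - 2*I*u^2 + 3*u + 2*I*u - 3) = (u + 7*I)/(u^2 + u*(-1 + I) - I)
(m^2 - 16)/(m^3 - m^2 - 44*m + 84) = (m^2 - 16)/(m^3 - m^2 - 44*m + 84)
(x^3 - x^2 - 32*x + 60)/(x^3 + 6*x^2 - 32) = (x^2 + x - 30)/(x^2 + 8*x + 16)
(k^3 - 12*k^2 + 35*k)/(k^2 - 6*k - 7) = k*(k - 5)/(k + 1)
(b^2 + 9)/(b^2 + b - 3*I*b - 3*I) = (b + 3*I)/(b + 1)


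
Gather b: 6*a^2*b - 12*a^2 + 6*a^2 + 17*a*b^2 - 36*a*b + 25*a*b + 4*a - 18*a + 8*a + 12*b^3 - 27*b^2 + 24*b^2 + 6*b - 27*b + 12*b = -6*a^2 - 6*a + 12*b^3 + b^2*(17*a - 3) + b*(6*a^2 - 11*a - 9)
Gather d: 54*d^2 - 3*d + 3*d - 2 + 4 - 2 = 54*d^2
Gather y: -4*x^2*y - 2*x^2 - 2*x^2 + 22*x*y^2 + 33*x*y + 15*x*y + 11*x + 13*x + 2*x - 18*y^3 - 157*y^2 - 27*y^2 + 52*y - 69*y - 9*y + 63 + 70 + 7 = -4*x^2 + 26*x - 18*y^3 + y^2*(22*x - 184) + y*(-4*x^2 + 48*x - 26) + 140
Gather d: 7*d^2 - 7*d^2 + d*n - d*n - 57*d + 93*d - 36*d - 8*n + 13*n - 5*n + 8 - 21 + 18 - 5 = 0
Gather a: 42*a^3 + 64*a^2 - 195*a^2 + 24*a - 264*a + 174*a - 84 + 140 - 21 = 42*a^3 - 131*a^2 - 66*a + 35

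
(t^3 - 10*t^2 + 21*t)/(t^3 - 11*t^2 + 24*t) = (t - 7)/(t - 8)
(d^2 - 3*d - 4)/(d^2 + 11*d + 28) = (d^2 - 3*d - 4)/(d^2 + 11*d + 28)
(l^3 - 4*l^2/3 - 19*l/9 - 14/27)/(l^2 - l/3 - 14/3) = (l^2 + l + 2/9)/(l + 2)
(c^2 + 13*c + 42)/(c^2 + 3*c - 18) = (c + 7)/(c - 3)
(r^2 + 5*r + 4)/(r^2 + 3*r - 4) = (r + 1)/(r - 1)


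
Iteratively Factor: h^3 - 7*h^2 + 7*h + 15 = (h - 3)*(h^2 - 4*h - 5) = (h - 3)*(h + 1)*(h - 5)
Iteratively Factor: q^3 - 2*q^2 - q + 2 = (q - 1)*(q^2 - q - 2) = (q - 2)*(q - 1)*(q + 1)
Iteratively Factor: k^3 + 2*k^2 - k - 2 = (k + 2)*(k^2 - 1) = (k - 1)*(k + 2)*(k + 1)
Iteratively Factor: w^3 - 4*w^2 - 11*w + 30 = (w - 5)*(w^2 + w - 6) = (w - 5)*(w + 3)*(w - 2)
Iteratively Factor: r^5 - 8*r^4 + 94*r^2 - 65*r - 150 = (r - 5)*(r^4 - 3*r^3 - 15*r^2 + 19*r + 30) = (r - 5)*(r - 2)*(r^3 - r^2 - 17*r - 15) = (r - 5)*(r - 2)*(r + 1)*(r^2 - 2*r - 15) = (r - 5)*(r - 2)*(r + 1)*(r + 3)*(r - 5)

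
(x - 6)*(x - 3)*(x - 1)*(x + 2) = x^4 - 8*x^3 + 7*x^2 + 36*x - 36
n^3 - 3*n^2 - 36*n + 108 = (n - 6)*(n - 3)*(n + 6)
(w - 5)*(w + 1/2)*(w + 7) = w^3 + 5*w^2/2 - 34*w - 35/2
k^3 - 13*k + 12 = (k - 3)*(k - 1)*(k + 4)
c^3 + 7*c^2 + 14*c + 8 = (c + 1)*(c + 2)*(c + 4)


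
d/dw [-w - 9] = -1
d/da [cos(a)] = -sin(a)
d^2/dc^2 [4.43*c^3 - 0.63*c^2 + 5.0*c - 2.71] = 26.58*c - 1.26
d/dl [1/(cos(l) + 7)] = sin(l)/(cos(l) + 7)^2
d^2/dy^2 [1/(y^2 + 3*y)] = 2*(-y*(y + 3) + (2*y + 3)^2)/(y^3*(y + 3)^3)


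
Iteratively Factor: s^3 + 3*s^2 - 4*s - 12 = (s + 2)*(s^2 + s - 6) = (s + 2)*(s + 3)*(s - 2)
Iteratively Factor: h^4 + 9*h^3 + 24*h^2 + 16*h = (h + 4)*(h^3 + 5*h^2 + 4*h) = (h + 4)^2*(h^2 + h) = h*(h + 4)^2*(h + 1)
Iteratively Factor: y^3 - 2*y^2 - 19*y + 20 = (y - 5)*(y^2 + 3*y - 4) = (y - 5)*(y + 4)*(y - 1)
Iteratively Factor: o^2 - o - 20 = (o + 4)*(o - 5)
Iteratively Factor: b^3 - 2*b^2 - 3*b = (b)*(b^2 - 2*b - 3) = b*(b - 3)*(b + 1)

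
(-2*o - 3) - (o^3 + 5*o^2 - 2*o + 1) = -o^3 - 5*o^2 - 4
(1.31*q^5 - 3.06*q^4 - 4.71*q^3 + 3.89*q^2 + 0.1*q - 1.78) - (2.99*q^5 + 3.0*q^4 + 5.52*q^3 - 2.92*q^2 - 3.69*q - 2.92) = -1.68*q^5 - 6.06*q^4 - 10.23*q^3 + 6.81*q^2 + 3.79*q + 1.14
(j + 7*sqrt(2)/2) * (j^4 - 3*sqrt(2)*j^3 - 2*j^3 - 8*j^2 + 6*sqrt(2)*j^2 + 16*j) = j^5 - 2*j^4 + sqrt(2)*j^4/2 - 29*j^3 - sqrt(2)*j^3 - 28*sqrt(2)*j^2 + 58*j^2 + 56*sqrt(2)*j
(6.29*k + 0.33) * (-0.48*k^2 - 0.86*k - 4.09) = -3.0192*k^3 - 5.5678*k^2 - 26.0099*k - 1.3497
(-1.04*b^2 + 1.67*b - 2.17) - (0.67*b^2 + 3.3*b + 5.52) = -1.71*b^2 - 1.63*b - 7.69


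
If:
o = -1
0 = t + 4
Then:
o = -1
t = -4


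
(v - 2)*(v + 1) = v^2 - v - 2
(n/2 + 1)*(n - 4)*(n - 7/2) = n^3/2 - 11*n^2/4 - n/2 + 14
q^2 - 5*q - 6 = (q - 6)*(q + 1)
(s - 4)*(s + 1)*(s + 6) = s^3 + 3*s^2 - 22*s - 24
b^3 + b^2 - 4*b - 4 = (b - 2)*(b + 1)*(b + 2)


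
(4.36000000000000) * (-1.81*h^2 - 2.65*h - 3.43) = -7.8916*h^2 - 11.554*h - 14.9548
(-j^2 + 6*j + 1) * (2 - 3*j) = 3*j^3 - 20*j^2 + 9*j + 2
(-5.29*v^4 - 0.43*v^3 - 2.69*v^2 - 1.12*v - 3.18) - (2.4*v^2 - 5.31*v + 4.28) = -5.29*v^4 - 0.43*v^3 - 5.09*v^2 + 4.19*v - 7.46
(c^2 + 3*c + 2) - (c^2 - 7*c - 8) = 10*c + 10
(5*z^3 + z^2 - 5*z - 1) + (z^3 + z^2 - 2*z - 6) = 6*z^3 + 2*z^2 - 7*z - 7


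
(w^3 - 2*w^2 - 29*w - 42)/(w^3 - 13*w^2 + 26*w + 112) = (w + 3)/(w - 8)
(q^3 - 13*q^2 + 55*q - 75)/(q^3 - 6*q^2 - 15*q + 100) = (q - 3)/(q + 4)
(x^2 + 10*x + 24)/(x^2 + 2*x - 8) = (x + 6)/(x - 2)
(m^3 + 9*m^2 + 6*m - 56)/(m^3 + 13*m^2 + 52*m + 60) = (m^3 + 9*m^2 + 6*m - 56)/(m^3 + 13*m^2 + 52*m + 60)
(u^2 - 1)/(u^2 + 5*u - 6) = (u + 1)/(u + 6)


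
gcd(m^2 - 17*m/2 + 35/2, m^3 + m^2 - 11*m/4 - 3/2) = 1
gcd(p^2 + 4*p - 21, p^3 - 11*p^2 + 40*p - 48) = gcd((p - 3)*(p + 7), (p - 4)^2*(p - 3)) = p - 3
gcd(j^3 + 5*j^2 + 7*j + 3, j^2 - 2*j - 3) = j + 1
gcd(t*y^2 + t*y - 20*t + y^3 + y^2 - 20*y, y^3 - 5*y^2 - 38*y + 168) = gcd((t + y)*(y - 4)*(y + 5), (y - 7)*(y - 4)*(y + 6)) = y - 4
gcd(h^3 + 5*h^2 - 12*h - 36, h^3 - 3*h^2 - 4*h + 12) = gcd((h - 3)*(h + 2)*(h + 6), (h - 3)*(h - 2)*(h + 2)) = h^2 - h - 6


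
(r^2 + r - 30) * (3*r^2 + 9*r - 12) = 3*r^4 + 12*r^3 - 93*r^2 - 282*r + 360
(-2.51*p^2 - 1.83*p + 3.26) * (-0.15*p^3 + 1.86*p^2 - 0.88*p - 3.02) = 0.3765*p^5 - 4.3941*p^4 - 1.684*p^3 + 15.2542*p^2 + 2.6578*p - 9.8452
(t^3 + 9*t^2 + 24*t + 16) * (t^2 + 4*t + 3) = t^5 + 13*t^4 + 63*t^3 + 139*t^2 + 136*t + 48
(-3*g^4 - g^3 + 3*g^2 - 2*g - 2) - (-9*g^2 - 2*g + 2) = -3*g^4 - g^3 + 12*g^2 - 4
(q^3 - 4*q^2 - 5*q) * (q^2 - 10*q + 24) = q^5 - 14*q^4 + 59*q^3 - 46*q^2 - 120*q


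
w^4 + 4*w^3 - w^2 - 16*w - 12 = (w - 2)*(w + 1)*(w + 2)*(w + 3)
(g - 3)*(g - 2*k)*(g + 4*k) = g^3 + 2*g^2*k - 3*g^2 - 8*g*k^2 - 6*g*k + 24*k^2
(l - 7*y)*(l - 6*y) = l^2 - 13*l*y + 42*y^2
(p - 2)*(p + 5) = p^2 + 3*p - 10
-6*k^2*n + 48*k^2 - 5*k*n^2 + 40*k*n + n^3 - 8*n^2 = (-6*k + n)*(k + n)*(n - 8)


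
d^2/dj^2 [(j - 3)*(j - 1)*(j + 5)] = 6*j + 2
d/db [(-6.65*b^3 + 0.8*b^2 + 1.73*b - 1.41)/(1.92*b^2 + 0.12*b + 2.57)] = (-12.768*b^4 - 1.596*b^3 - 54.4971*b^2 + 9.5264*b + 4.6153)/(3.6864*b^4 + 0.4608*b^3 + 9.8832*b^2 + 0.6168*b + 6.6049)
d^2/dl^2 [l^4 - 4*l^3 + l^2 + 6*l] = 12*l^2 - 24*l + 2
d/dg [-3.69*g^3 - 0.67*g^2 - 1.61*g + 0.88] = -11.07*g^2 - 1.34*g - 1.61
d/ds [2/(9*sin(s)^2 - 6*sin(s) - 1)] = 12*(1 - 3*sin(s))*cos(s)/(-9*sin(s)^2 + 6*sin(s) + 1)^2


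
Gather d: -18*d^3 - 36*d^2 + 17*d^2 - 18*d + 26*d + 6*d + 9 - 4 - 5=-18*d^3 - 19*d^2 + 14*d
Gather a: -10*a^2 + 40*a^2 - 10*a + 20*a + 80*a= 30*a^2 + 90*a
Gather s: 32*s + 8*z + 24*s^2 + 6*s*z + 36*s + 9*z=24*s^2 + s*(6*z + 68) + 17*z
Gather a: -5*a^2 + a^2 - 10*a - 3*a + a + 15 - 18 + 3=-4*a^2 - 12*a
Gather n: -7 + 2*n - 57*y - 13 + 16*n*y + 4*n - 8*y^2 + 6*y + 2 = n*(16*y + 6) - 8*y^2 - 51*y - 18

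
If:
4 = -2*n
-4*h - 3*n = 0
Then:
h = 3/2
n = -2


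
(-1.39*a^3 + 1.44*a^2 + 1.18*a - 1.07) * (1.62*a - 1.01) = -2.2518*a^4 + 3.7367*a^3 + 0.4572*a^2 - 2.9252*a + 1.0807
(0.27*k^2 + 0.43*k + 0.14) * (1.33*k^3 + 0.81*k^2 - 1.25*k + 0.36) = 0.3591*k^5 + 0.7906*k^4 + 0.197*k^3 - 0.3269*k^2 - 0.0202*k + 0.0504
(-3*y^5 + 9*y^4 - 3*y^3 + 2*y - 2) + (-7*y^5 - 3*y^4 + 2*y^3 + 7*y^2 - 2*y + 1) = -10*y^5 + 6*y^4 - y^3 + 7*y^2 - 1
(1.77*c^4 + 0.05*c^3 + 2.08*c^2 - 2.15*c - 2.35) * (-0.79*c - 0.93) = -1.3983*c^5 - 1.6856*c^4 - 1.6897*c^3 - 0.2359*c^2 + 3.856*c + 2.1855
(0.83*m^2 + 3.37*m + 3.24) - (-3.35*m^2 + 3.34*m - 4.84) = 4.18*m^2 + 0.0300000000000002*m + 8.08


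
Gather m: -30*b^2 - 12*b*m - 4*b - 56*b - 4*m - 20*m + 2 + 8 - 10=-30*b^2 - 60*b + m*(-12*b - 24)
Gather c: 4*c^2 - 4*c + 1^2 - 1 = 4*c^2 - 4*c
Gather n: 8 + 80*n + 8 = 80*n + 16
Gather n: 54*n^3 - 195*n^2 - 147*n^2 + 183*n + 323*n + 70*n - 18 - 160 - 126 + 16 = 54*n^3 - 342*n^2 + 576*n - 288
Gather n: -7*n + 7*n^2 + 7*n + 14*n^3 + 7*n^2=14*n^3 + 14*n^2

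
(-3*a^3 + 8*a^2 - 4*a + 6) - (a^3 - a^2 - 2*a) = -4*a^3 + 9*a^2 - 2*a + 6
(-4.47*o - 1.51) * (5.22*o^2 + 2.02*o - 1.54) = -23.3334*o^3 - 16.9116*o^2 + 3.8336*o + 2.3254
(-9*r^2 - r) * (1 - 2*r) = 18*r^3 - 7*r^2 - r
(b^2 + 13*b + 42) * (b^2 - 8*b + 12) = b^4 + 5*b^3 - 50*b^2 - 180*b + 504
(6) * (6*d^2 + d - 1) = 36*d^2 + 6*d - 6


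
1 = 1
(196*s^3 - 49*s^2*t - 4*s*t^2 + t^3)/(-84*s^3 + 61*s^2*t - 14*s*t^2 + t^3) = (-7*s - t)/(3*s - t)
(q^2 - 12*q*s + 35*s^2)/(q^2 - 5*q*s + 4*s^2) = (q^2 - 12*q*s + 35*s^2)/(q^2 - 5*q*s + 4*s^2)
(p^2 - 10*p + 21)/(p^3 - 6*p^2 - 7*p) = (p - 3)/(p*(p + 1))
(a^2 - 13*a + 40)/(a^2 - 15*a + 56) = (a - 5)/(a - 7)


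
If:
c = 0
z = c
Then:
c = 0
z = 0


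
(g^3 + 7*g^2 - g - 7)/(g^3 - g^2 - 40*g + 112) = (g^2 - 1)/(g^2 - 8*g + 16)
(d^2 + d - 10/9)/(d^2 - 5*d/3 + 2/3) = (d + 5/3)/(d - 1)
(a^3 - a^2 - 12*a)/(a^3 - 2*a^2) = (a^2 - a - 12)/(a*(a - 2))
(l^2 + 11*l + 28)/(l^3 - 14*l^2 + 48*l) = (l^2 + 11*l + 28)/(l*(l^2 - 14*l + 48))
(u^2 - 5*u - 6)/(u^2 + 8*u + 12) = (u^2 - 5*u - 6)/(u^2 + 8*u + 12)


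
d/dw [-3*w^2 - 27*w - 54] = -6*w - 27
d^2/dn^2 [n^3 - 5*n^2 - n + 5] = 6*n - 10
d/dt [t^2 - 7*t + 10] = 2*t - 7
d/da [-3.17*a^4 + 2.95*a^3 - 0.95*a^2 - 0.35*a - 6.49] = -12.68*a^3 + 8.85*a^2 - 1.9*a - 0.35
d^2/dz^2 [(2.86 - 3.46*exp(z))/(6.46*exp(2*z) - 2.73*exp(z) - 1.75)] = (-144.391336*exp(4*z) + 416.389636*exp(3*z) - 386.006964*exp(2*z) + 167.174644*exp(z) - 24.2599)*exp(z)/(269.586136*exp(6*z) - 341.781804*exp(5*z) - 74.653698*exp(4*z) + 164.829483*exp(3*z) + 20.223525*exp(2*z) - 25.081875*exp(z) - 5.359375)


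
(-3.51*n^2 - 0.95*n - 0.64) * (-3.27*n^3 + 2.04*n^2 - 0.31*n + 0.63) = 11.4777*n^5 - 4.0539*n^4 + 1.2429*n^3 - 3.2224*n^2 - 0.4001*n - 0.4032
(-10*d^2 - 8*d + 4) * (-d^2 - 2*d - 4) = 10*d^4 + 28*d^3 + 52*d^2 + 24*d - 16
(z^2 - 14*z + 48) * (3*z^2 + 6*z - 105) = 3*z^4 - 36*z^3 - 45*z^2 + 1758*z - 5040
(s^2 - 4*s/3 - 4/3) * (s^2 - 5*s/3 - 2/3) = s^4 - 3*s^3 + 2*s^2/9 + 28*s/9 + 8/9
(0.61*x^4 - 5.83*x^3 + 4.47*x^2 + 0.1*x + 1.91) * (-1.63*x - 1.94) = -0.9943*x^5 + 8.3195*x^4 + 4.0241*x^3 - 8.8348*x^2 - 3.3073*x - 3.7054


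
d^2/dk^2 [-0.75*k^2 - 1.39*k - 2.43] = -1.50000000000000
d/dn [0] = 0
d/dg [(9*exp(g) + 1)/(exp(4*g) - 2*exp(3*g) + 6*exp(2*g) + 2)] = (-2*(9*exp(g) + 1)*(2*exp(2*g) - 3*exp(g) + 6)*exp(g) + 9*exp(4*g) - 18*exp(3*g) + 54*exp(2*g) + 18)*exp(g)/(exp(4*g) - 2*exp(3*g) + 6*exp(2*g) + 2)^2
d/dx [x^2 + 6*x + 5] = 2*x + 6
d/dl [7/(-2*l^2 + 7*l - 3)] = 7*(4*l - 7)/(2*l^2 - 7*l + 3)^2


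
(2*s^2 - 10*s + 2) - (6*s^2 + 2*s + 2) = -4*s^2 - 12*s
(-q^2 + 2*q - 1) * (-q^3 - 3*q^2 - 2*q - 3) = q^5 + q^4 - 3*q^3 + 2*q^2 - 4*q + 3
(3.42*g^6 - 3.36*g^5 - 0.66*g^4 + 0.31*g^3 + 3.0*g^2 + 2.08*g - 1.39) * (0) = 0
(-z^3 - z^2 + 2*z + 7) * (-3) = 3*z^3 + 3*z^2 - 6*z - 21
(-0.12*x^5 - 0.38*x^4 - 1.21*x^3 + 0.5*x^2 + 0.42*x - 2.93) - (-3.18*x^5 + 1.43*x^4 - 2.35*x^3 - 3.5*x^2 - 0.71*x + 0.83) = 3.06*x^5 - 1.81*x^4 + 1.14*x^3 + 4.0*x^2 + 1.13*x - 3.76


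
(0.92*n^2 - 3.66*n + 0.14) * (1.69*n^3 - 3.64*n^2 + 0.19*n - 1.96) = 1.5548*n^5 - 9.5342*n^4 + 13.7338*n^3 - 3.0082*n^2 + 7.2002*n - 0.2744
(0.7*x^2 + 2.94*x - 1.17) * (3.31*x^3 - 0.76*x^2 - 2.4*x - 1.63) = 2.317*x^5 + 9.1994*x^4 - 7.7871*x^3 - 7.3078*x^2 - 1.9842*x + 1.9071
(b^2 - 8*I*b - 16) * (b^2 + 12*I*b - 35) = b^4 + 4*I*b^3 + 45*b^2 + 88*I*b + 560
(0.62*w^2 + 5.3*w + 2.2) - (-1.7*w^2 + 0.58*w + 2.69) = 2.32*w^2 + 4.72*w - 0.49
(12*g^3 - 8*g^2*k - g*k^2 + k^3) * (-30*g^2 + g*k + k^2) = -360*g^5 + 252*g^4*k + 34*g^3*k^2 - 39*g^2*k^3 + k^5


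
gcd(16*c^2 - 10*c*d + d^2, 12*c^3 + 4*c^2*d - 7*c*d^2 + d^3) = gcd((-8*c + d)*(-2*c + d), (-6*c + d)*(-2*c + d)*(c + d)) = 2*c - d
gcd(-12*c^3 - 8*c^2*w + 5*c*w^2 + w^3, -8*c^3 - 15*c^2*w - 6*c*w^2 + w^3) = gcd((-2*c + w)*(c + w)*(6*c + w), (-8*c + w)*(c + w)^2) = c + w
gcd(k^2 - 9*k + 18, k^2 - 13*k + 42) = k - 6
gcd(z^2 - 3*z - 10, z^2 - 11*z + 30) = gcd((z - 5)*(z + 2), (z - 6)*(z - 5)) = z - 5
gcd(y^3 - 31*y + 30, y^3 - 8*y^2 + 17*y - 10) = y^2 - 6*y + 5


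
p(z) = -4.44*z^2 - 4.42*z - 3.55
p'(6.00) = -57.70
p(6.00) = -189.91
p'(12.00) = -110.98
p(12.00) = -695.95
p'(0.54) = -9.22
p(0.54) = -7.23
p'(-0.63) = 1.17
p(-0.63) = -2.53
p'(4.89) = -47.84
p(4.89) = -131.33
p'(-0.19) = -2.73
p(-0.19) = -2.87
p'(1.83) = -20.67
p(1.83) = -26.51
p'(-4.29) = 33.68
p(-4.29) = -66.30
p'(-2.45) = 17.34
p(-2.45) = -19.37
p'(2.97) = -30.79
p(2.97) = -55.84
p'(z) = -8.88*z - 4.42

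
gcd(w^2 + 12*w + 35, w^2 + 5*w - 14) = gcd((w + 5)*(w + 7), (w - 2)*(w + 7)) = w + 7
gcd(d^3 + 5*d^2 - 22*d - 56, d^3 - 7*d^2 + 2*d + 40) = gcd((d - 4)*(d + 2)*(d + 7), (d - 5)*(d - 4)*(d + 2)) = d^2 - 2*d - 8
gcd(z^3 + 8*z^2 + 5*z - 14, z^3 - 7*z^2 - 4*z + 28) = z + 2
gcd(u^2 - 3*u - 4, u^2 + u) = u + 1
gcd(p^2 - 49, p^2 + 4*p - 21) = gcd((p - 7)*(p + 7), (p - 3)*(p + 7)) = p + 7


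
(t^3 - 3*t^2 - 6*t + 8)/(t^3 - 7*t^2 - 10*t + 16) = (t - 4)/(t - 8)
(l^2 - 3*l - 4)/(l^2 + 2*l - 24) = (l + 1)/(l + 6)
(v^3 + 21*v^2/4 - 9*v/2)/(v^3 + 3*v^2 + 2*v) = (4*v^2 + 21*v - 18)/(4*(v^2 + 3*v + 2))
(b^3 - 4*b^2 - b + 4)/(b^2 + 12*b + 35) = (b^3 - 4*b^2 - b + 4)/(b^2 + 12*b + 35)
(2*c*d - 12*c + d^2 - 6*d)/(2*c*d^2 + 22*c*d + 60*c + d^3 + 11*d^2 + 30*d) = (d - 6)/(d^2 + 11*d + 30)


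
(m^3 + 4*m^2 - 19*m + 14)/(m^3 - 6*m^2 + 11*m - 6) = (m + 7)/(m - 3)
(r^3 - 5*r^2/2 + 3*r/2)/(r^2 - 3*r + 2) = r*(2*r - 3)/(2*(r - 2))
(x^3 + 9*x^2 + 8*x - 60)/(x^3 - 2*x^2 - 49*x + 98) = (x^2 + 11*x + 30)/(x^2 - 49)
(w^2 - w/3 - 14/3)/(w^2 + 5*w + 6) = (w - 7/3)/(w + 3)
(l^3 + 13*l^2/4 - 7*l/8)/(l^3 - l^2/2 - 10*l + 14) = l*(4*l - 1)/(4*(l^2 - 4*l + 4))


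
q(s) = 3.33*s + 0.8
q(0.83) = 3.56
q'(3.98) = 3.33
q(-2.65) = -8.02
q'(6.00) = 3.33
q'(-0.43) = 3.33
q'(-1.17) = 3.33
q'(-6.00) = 3.33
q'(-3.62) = 3.33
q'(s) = 3.33000000000000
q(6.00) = 20.78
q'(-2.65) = 3.33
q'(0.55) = 3.33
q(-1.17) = -3.10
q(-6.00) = -19.18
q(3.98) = 14.05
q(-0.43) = -0.63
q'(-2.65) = 3.33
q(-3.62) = -11.25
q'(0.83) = 3.33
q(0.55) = 2.63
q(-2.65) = -8.02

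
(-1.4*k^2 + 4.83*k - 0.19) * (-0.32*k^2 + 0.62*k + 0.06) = 0.448*k^4 - 2.4136*k^3 + 2.9714*k^2 + 0.172*k - 0.0114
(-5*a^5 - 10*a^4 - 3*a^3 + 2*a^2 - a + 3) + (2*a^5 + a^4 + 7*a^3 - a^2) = -3*a^5 - 9*a^4 + 4*a^3 + a^2 - a + 3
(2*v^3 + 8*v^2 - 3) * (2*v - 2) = 4*v^4 + 12*v^3 - 16*v^2 - 6*v + 6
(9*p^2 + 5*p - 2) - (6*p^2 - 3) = 3*p^2 + 5*p + 1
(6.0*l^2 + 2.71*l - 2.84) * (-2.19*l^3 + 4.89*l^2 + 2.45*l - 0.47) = -13.14*l^5 + 23.4051*l^4 + 34.1715*l^3 - 10.0681*l^2 - 8.2317*l + 1.3348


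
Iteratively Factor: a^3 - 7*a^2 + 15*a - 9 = (a - 3)*(a^2 - 4*a + 3) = (a - 3)^2*(a - 1)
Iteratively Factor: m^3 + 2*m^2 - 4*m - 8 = (m + 2)*(m^2 - 4) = (m + 2)^2*(m - 2)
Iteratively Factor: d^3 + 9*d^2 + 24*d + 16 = (d + 4)*(d^2 + 5*d + 4) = (d + 1)*(d + 4)*(d + 4)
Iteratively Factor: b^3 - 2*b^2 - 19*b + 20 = (b - 1)*(b^2 - b - 20) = (b - 5)*(b - 1)*(b + 4)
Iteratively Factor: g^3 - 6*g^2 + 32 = (g - 4)*(g^2 - 2*g - 8) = (g - 4)*(g + 2)*(g - 4)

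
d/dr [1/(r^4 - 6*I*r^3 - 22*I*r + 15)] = 2*(-2*r^3 + 9*I*r^2 + 11*I)/(r^4 - 6*I*r^3 - 22*I*r + 15)^2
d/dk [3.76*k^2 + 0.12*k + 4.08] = 7.52*k + 0.12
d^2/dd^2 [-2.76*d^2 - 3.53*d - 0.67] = -5.52000000000000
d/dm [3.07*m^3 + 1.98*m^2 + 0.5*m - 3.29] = 9.21*m^2 + 3.96*m + 0.5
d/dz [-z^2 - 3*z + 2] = -2*z - 3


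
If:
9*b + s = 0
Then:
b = -s/9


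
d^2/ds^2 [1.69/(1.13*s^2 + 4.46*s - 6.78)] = (-4.315922*s^2 - 17.034524*s + 1.69*(2.26*s + 4.46)*(4.52*s + 8.92) + 25.895532)/(1.13*s^2 + 4.46*s - 6.78)^3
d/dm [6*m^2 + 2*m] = 12*m + 2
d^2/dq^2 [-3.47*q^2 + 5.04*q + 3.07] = -6.94000000000000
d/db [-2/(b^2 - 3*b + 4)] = 2*(2*b - 3)/(b^2 - 3*b + 4)^2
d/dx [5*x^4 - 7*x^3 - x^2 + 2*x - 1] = 20*x^3 - 21*x^2 - 2*x + 2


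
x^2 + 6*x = x*(x + 6)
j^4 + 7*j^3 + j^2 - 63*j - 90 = (j - 3)*(j + 2)*(j + 3)*(j + 5)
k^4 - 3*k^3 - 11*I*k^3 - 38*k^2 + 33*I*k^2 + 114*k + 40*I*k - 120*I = (k - 3)*(k - 5*I)*(k - 4*I)*(k - 2*I)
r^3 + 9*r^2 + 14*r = r*(r + 2)*(r + 7)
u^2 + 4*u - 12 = (u - 2)*(u + 6)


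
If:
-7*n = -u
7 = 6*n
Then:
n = 7/6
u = 49/6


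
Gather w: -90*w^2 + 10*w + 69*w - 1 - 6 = -90*w^2 + 79*w - 7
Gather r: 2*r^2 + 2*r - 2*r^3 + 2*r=-2*r^3 + 2*r^2 + 4*r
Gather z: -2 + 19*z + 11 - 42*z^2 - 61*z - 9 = -42*z^2 - 42*z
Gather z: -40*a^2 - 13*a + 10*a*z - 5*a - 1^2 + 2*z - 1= -40*a^2 - 18*a + z*(10*a + 2) - 2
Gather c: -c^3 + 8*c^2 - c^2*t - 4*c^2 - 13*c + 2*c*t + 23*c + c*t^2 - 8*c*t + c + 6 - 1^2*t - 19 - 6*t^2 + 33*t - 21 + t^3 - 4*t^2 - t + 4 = -c^3 + c^2*(4 - t) + c*(t^2 - 6*t + 11) + t^3 - 10*t^2 + 31*t - 30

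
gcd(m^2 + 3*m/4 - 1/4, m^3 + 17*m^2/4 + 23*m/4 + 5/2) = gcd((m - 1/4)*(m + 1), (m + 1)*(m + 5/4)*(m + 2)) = m + 1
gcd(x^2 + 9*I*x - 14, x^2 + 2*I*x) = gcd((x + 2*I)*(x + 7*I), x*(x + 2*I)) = x + 2*I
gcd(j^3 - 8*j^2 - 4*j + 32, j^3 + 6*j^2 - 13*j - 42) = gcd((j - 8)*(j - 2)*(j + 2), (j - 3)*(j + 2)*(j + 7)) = j + 2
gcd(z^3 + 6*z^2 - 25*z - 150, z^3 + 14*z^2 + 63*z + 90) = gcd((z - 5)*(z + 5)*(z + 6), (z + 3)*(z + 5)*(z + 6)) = z^2 + 11*z + 30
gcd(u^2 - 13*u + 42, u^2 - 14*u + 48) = u - 6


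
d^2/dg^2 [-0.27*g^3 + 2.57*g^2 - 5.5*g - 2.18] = 5.14 - 1.62*g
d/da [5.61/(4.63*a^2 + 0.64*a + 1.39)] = (-51.9486*a - 3.5904)/(4.63*a^2 + 0.64*a + 1.39)^2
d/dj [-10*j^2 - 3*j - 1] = -20*j - 3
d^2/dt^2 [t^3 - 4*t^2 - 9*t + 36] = 6*t - 8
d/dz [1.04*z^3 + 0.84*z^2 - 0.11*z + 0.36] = 3.12*z^2 + 1.68*z - 0.11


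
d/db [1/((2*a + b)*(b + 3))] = -(2*a + 2*b + 3)/((2*a + b)^2*(b + 3)^2)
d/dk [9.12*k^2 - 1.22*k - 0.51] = 18.24*k - 1.22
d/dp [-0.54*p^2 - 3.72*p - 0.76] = -1.08*p - 3.72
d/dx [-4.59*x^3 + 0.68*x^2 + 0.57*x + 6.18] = -13.77*x^2 + 1.36*x + 0.57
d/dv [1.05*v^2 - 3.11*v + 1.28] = 2.1*v - 3.11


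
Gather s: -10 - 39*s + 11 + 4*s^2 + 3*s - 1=4*s^2 - 36*s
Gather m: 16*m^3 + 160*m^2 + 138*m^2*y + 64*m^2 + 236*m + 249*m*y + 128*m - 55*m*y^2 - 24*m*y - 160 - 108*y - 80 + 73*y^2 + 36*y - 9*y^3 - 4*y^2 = 16*m^3 + m^2*(138*y + 224) + m*(-55*y^2 + 225*y + 364) - 9*y^3 + 69*y^2 - 72*y - 240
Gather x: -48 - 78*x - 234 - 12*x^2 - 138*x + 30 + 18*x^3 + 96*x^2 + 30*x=18*x^3 + 84*x^2 - 186*x - 252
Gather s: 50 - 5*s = 50 - 5*s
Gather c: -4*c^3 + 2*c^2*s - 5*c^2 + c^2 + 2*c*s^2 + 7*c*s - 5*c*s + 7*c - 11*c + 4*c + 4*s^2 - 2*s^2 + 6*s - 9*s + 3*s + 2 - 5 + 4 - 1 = -4*c^3 + c^2*(2*s - 4) + c*(2*s^2 + 2*s) + 2*s^2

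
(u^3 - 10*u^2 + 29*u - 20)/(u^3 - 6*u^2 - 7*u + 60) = (u - 1)/(u + 3)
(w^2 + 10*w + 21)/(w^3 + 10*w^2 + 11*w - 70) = (w + 3)/(w^2 + 3*w - 10)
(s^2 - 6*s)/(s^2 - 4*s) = (s - 6)/(s - 4)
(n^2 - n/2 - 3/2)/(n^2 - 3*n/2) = (n + 1)/n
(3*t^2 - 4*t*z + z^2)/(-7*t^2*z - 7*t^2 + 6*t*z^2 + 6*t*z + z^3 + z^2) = (-3*t + z)/(7*t*z + 7*t + z^2 + z)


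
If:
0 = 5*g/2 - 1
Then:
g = 2/5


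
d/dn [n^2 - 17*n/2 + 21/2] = 2*n - 17/2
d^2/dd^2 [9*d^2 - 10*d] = 18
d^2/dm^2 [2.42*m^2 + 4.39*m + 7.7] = 4.84000000000000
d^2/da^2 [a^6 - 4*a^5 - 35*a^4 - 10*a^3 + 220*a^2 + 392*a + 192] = 30*a^4 - 80*a^3 - 420*a^2 - 60*a + 440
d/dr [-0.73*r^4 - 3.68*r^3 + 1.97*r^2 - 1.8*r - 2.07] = -2.92*r^3 - 11.04*r^2 + 3.94*r - 1.8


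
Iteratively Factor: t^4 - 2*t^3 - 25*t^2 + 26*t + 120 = (t + 4)*(t^3 - 6*t^2 - t + 30) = (t - 5)*(t + 4)*(t^2 - t - 6) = (t - 5)*(t - 3)*(t + 4)*(t + 2)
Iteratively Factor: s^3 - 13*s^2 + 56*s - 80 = (s - 5)*(s^2 - 8*s + 16) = (s - 5)*(s - 4)*(s - 4)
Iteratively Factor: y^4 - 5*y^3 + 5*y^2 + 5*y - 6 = (y - 3)*(y^3 - 2*y^2 - y + 2) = (y - 3)*(y - 2)*(y^2 - 1) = (y - 3)*(y - 2)*(y - 1)*(y + 1)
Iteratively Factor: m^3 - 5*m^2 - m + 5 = (m - 1)*(m^2 - 4*m - 5) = (m - 1)*(m + 1)*(m - 5)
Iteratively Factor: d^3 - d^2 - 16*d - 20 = (d + 2)*(d^2 - 3*d - 10) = (d - 5)*(d + 2)*(d + 2)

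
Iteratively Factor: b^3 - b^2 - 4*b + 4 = (b - 1)*(b^2 - 4) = (b - 1)*(b + 2)*(b - 2)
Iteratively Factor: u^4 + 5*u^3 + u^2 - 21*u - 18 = (u + 3)*(u^3 + 2*u^2 - 5*u - 6) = (u + 1)*(u + 3)*(u^2 + u - 6) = (u + 1)*(u + 3)^2*(u - 2)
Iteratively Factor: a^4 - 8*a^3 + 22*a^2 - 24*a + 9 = (a - 1)*(a^3 - 7*a^2 + 15*a - 9) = (a - 1)^2*(a^2 - 6*a + 9) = (a - 3)*(a - 1)^2*(a - 3)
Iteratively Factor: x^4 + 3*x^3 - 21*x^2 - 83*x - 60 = (x + 3)*(x^3 - 21*x - 20) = (x - 5)*(x + 3)*(x^2 + 5*x + 4) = (x - 5)*(x + 1)*(x + 3)*(x + 4)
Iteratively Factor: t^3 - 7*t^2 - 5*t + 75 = (t - 5)*(t^2 - 2*t - 15) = (t - 5)*(t + 3)*(t - 5)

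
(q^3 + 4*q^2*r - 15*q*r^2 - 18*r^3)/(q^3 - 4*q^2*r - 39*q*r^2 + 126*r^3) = (q + r)/(q - 7*r)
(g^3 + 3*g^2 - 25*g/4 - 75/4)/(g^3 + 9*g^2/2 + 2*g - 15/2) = (g - 5/2)/(g - 1)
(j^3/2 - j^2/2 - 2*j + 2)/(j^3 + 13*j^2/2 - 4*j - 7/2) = (j^2 - 4)/(2*j^2 + 15*j + 7)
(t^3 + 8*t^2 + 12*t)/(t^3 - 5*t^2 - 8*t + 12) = t*(t + 6)/(t^2 - 7*t + 6)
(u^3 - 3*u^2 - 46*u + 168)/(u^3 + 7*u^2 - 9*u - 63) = (u^2 - 10*u + 24)/(u^2 - 9)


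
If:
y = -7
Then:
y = -7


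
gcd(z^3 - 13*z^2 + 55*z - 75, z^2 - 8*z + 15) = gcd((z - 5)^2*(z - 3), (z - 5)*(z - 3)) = z^2 - 8*z + 15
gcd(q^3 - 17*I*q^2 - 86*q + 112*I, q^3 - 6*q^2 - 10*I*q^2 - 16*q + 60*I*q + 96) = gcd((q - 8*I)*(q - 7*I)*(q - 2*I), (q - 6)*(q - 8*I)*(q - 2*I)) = q^2 - 10*I*q - 16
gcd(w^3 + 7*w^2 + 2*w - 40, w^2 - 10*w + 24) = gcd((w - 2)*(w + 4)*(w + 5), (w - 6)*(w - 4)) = 1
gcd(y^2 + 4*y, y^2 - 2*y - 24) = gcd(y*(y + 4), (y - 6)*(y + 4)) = y + 4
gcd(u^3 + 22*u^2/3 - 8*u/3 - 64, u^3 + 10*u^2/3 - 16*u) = u^2 + 10*u/3 - 16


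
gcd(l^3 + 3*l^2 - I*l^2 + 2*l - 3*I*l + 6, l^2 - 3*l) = 1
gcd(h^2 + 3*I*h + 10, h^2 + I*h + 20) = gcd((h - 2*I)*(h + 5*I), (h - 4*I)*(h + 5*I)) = h + 5*I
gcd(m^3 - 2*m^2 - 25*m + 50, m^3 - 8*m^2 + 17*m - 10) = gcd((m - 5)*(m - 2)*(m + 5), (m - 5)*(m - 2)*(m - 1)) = m^2 - 7*m + 10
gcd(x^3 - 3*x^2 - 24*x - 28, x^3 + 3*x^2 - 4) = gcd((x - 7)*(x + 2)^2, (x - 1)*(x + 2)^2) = x^2 + 4*x + 4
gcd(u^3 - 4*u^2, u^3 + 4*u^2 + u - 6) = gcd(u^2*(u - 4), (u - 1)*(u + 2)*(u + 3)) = 1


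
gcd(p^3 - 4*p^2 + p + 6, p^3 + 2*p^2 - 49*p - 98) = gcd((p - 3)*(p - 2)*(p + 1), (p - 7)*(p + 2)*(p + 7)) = 1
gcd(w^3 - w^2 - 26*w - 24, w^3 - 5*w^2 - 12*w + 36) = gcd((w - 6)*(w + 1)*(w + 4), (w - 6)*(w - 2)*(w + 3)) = w - 6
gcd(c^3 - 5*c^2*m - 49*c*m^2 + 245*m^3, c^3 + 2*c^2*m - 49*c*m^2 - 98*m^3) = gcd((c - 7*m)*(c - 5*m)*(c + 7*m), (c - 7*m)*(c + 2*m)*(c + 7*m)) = c^2 - 49*m^2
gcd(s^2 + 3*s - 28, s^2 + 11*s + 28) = s + 7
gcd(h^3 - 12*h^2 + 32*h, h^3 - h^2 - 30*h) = h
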